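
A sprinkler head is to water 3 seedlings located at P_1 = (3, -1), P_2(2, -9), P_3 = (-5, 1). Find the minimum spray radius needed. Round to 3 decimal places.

Side lengths²: P_1P_2² = 65, P_1P_3² = 68, P_2P_3² = 149.
Since P_2P_3² = 149 ≥ 68 + 65 = 133, the angle opposite P_2P_3 is not acute, so the smallest enclosing circle has P_2P_3 as diameter.
Centre = midpoint of P_2P_3 = (-1.5, -4), r² = 149/4 = 37.25.
r = √(37.25) ≈ 6.103.

6.103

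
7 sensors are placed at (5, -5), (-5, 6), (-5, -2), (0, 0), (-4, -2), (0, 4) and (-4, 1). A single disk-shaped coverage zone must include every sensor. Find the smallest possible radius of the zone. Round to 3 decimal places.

A smallest enclosing disk is always determined by at most three of the input points on its boundary.
The farthest pair is (5, -5)–(-5, 6) with squared distance 221. The circle on this segment as diameter has centre (0, 0.5) and r² = 221/4 = 55.25.
Check (-5, -2): distance² to centre = 31.25 ≤ 55.25, so it lies inside.
All remaining points lie in this disk, and no smaller disk contains both endpoints, so this is the minimum enclosing circle.
r = √(55.25) ≈ 7.433.

7.433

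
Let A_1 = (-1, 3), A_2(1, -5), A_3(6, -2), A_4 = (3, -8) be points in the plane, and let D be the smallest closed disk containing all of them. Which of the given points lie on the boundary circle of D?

By Welzl's lemma the MEC is supported by two points (diametrically opposite) or three points (on a circumcircle).
The farthest pair is A_1–A_4 with squared distance 137. The circle on this segment as diameter has centre (1, -2.5) and r² = 137/4 = 34.25.
Check A_2: distance² to centre = 6.25 ≤ 34.25, so it lies inside.
All remaining points lie in this disk, and no smaller disk contains both endpoints, so this is the minimum enclosing circle.
The points at distance exactly r from the centre are A_1, A_4 — 2 points.

A_1, A_4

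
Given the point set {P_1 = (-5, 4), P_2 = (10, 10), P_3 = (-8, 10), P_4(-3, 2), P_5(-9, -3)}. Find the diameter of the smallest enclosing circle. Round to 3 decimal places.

A smallest enclosing disk is always determined by at most three of the input points on its boundary.
The farthest pair is P_2–P_5 with squared distance 530. The circle on this segment as diameter has centre (0.5, 3.5) and r² = 530/4 = 132.5.
Check P_1: distance² to centre = 30.5 ≤ 132.5, so it lies inside.
All remaining points lie in this disk, and no smaller disk contains both endpoints, so this is the minimum enclosing circle.
Diameter = 2r = 2√(132.5) ≈ 23.022.

23.022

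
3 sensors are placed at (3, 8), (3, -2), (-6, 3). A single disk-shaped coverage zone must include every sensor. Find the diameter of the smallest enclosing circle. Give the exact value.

106/9

Call the three points A, B, C in the order given.
Side lengths²: AB² = 100, AC² = 106, BC² = 106.
Since BC² = 106 < 106 + 100 = 206, the triangle is acute, so the smallest enclosing circle is the circumcircle.
Circumcentre = (-1/9, 3), r² = 2809/81.
Diameter = 2r = 2√(2809/81) = 106/9.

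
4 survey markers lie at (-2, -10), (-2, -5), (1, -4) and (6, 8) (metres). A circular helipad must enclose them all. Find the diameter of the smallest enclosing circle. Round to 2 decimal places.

19.70

A smallest enclosing disk is always determined by at most three of the input points on its boundary.
The farthest pair is (-2, -10)–(6, 8) with squared distance 388. The circle on this segment as diameter has centre (2, -1) and r² = 388/4 = 97.
Check (-2, -5): distance² to centre = 32 ≤ 97, so it lies inside.
All remaining points lie in this disk, and no smaller disk contains both endpoints, so this is the minimum enclosing circle.
Diameter = 2r = 2√97 ≈ 19.70.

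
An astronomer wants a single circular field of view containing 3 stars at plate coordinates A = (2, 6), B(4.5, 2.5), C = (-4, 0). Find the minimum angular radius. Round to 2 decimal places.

Side lengths²: AB² = 18.5, AC² = 72, BC² = 78.5.
Since BC² = 78.5 < 72 + 18.5 = 90.5, the triangle is acute, so the smallest enclosing circle is the circumcircle.
Circumcentre = (1/24, 47/24), r² = 5809/288.
r = √(5809/288) ≈ 4.49.

4.49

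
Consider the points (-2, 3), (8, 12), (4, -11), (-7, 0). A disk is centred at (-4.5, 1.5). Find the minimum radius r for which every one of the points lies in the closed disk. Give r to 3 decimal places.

16.325

The required radius is the distance from (-4.5, 1.5) to the farthest point.
Squared distances: 8.5, 266.5, 228.5, 8.5.
Maximum is 266.5, attained at (8, 12).
r = √(266.5) ≈ 16.325.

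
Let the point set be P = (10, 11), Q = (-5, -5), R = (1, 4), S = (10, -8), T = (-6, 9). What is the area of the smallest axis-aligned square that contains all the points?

361

The bounding box has width 16 and height 19.
An axis-aligned square enclosing the set must have side ≥ max(width, height).
So the minimum side is max(16, 19) = 19.
Area = 19² = 361.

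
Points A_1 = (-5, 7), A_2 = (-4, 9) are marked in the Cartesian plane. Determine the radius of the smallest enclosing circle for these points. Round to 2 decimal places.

The smallest circle enclosing two points has them as diameter endpoints.
Centre = midpoint = (-4.5, 8); r² = |A_1A_2|²/4 = 5/4 = 1.25.
r = √(1.25) ≈ 1.12.

1.12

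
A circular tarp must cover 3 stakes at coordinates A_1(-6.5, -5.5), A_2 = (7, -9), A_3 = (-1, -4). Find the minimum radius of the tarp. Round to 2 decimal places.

6.97

Side lengths²: A_1A_2² = 194.5, A_1A_3² = 32.5, A_2A_3² = 89.
Since A_1A_2² = 194.5 ≥ 89 + 32.5 = 121.5, the angle opposite A_1A_2 is not acute, so the smallest enclosing circle has A_1A_2 as diameter.
Centre = midpoint of A_1A_2 = (0.25, -7.25), r² = 194.5/4 = 48.625.
r = √(48.625) ≈ 6.97.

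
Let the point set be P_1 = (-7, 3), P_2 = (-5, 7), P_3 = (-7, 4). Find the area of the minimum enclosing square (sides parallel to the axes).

16

The bounding box has width 2 and height 4.
An axis-aligned square enclosing the set must have side ≥ max(width, height).
So the minimum side is max(2, 4) = 4.
Area = 4² = 16.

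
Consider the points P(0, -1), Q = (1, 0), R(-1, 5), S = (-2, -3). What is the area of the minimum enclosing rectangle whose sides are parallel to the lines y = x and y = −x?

31.5

In coordinates u = x + y, v = x − y the rectangle is axis-aligned; the map (x,y)→(u,v) scales areas by 2.
u-values: -1, 1, 4, -5; range = 4 − (-5) = 9.
v-values: 1, 1, -6, 1; range = 1 − (-6) = 7.
Area = (9 × 7) / 2 = 31.5.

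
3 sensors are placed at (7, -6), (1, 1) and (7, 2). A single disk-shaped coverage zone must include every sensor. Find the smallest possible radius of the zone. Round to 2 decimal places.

4.67

Call the three points A, B, C in the order given.
Side lengths²: AB² = 85, AC² = 64, BC² = 37.
Since AB² = 85 < 64 + 37 = 101, the triangle is acute, so the smallest enclosing circle is the circumcircle.
Circumcentre = (55/12, -2), r² = 3145/144.
r = √(3145/144) ≈ 4.67.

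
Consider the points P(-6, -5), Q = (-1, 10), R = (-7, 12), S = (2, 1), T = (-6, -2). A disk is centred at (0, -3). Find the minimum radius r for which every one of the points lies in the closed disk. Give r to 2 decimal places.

The required radius is the distance from (0, -3) to the farthest point.
Squared distances: 40, 170, 274, 20, 37.
Maximum is 274, attained at R.
r = √274 ≈ 16.55.

16.55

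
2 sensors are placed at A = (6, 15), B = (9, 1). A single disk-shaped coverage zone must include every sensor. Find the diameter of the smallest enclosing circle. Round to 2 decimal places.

14.32

The smallest circle enclosing two points has them as diameter endpoints.
Centre = midpoint = (7.5, 8); r² = |AB|²/4 = 205/4 = 51.25.
Diameter = 2r = 2√(51.25) ≈ 14.32.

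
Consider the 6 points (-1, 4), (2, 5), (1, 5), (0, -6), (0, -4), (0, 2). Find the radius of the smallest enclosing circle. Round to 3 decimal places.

5.590

By Welzl's lemma the MEC is supported by two points (diametrically opposite) or three points (on a circumcircle).
The farthest pair is (2, 5)–(0, -6) with squared distance 125. The circle on this segment as diameter has centre (1, -0.5) and r² = 125/4 = 31.25.
Check (-1, 4): distance² to centre = 24.25 ≤ 31.25, so it lies inside.
All remaining points lie in this disk, and no smaller disk contains both endpoints, so this is the minimum enclosing circle.
r = √(31.25) ≈ 5.590.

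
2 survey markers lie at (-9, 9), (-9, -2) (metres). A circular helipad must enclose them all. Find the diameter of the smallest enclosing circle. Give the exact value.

The smallest circle enclosing two points has them as diameter endpoints.
Centre = midpoint = (-9, 3.5); r² = |(-9, 9)−(-9, -2)|²/4 = 121/4 = 30.25.
Diameter = 2r = 2√(30.25) = 11.

11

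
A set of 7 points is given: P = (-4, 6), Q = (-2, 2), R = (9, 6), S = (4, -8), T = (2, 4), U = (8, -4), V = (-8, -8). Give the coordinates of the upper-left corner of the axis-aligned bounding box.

x-range [-8, 9], y-range [-8, 6].
The upper-left corner is (-8, 6).

(-8, 6)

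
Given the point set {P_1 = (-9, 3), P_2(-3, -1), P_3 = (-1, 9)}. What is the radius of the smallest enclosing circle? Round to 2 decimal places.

5.41

Side lengths²: P_1P_2² = 52, P_1P_3² = 100, P_2P_3² = 104.
Since P_2P_3² = 104 < 100 + 52 = 152, the triangle is acute, so the smallest enclosing circle is the circumcircle.
Circumcentre = (-64/17, 74/17), r² = 8450/289.
r = √(8450/289) ≈ 5.41.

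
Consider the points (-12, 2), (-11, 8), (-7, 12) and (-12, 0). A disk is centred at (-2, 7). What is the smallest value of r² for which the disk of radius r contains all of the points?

149

The required radius is the distance from (-2, 7) to the farthest point.
Squared distances: 125, 82, 50, 149.
Maximum is 149, attained at (-12, 0).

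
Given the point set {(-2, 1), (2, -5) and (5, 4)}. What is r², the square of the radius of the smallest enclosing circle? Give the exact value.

Call the three points A, B, C in the order given.
Side lengths²: AB² = 52, AC² = 58, BC² = 90.
Since BC² = 90 < 58 + 52 = 110, the triangle is acute, so the smallest enclosing circle is the circumcircle.
Circumcentre = (8/3, -2/9), r² = 1885/81.

1885/81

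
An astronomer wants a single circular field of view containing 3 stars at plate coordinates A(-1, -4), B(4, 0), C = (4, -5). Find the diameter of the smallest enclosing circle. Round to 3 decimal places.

6.530

Side lengths²: AB² = 41, AC² = 26, BC² = 25.
Since AB² = 41 < 26 + 25 = 51, the triangle is acute, so the smallest enclosing circle is the circumcircle.
Circumcentre = (1.9, -2.5), r² = 10.66.
Diameter = 2r = 2√(10.66) ≈ 6.530.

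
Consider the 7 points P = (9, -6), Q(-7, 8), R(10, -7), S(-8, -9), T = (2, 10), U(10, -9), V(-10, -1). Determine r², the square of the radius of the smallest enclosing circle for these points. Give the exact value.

145

A smallest enclosing disk is always determined by at most three of the input points on its boundary.
The minimum enclosing circle is determined by three boundary points: Q, S, U.
Their circumcentre is (1, -1) with r² = 145.
The farthest remaining point T is at distance² 122 ≤ 145.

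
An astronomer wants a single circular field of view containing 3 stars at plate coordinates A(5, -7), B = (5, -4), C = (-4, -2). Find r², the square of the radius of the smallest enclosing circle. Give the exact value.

26.5

Side lengths²: AB² = 9, AC² = 106, BC² = 85.
Since AC² = 106 ≥ 85 + 9 = 94, the angle opposite AC is not acute, so the smallest enclosing circle has AC as diameter.
Centre = midpoint of AC = (0.5, -4.5), r² = 106/4 = 26.5.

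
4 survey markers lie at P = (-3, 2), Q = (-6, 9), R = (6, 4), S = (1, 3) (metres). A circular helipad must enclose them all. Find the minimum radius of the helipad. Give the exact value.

By Welzl's lemma the MEC is supported by two points (diametrically opposite) or three points (on a circumcircle).
The farthest pair is Q–R with squared distance 169. The circle on this segment as diameter has centre (0, 6.5) and r² = 169/4 = 42.25.
Check P: distance² to centre = 29.25 ≤ 42.25, so it lies inside.
All remaining points lie in this disk, and no smaller disk contains both endpoints, so this is the minimum enclosing circle.
r = √(42.25) = 6.5.

6.5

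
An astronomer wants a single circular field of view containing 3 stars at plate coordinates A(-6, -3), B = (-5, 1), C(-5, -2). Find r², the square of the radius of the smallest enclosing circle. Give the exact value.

4.25

Side lengths²: AB² = 17, AC² = 2, BC² = 9.
Since AB² = 17 ≥ 9 + 2 = 11, the angle opposite AB is not acute, so the smallest enclosing circle has AB as diameter.
Centre = midpoint of AB = (-5.5, -1), r² = 17/4 = 4.25.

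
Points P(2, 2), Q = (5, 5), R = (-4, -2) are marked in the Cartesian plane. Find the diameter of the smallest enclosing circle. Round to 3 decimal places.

11.402

Side lengths²: PQ² = 18, PR² = 52, QR² = 130.
Since QR² = 130 ≥ 52 + 18 = 70, the angle opposite QR is not acute, so the smallest enclosing circle has QR as diameter.
Centre = midpoint of QR = (0.5, 1.5), r² = 130/4 = 32.5.
Diameter = 2r = 2√(32.5) ≈ 11.402.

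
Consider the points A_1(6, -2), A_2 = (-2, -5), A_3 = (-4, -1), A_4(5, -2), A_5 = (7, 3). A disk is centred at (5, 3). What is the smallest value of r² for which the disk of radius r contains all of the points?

113

The required radius is the distance from (5, 3) to the farthest point.
Squared distances: 26, 113, 97, 25, 4.
Maximum is 113, attained at A_2.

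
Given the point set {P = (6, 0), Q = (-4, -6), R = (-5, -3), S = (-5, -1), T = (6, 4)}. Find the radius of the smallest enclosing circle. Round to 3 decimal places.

7.071

A smallest enclosing disk is always determined by at most three of the input points on its boundary.
The farthest pair is Q–T with squared distance 200. The circle on this segment as diameter has centre (1, -1) and r² = 200/4 = 50.
Check P: distance² to centre = 26 ≤ 50, so it lies inside.
All remaining points lie in this disk, and no smaller disk contains both endpoints, so this is the minimum enclosing circle.
r = √50 ≈ 7.071.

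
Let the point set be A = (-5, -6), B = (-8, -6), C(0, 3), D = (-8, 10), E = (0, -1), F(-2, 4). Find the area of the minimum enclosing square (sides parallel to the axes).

256

The bounding box has width 8 and height 16.
An axis-aligned square enclosing the set must have side ≥ max(width, height).
So the minimum side is max(8, 16) = 16.
Area = 16² = 256.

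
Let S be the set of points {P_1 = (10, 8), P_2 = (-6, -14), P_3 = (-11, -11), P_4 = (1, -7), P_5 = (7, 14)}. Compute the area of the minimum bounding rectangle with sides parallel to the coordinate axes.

588

x ranges over [-11, 10], width 21.
y ranges over [-14, 14], height 28.
Area = 21 × 28 = 588.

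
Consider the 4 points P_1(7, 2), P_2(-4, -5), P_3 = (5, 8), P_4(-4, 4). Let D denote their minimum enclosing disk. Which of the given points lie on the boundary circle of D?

P_2, P_3

The farthest pair is P_2–P_3 with squared distance 250. The circle on this segment as diameter has centre (0.5, 1.5) and r² = 250/4 = 62.5.
Check P_1: distance² to centre = 42.5 ≤ 62.5, so it lies inside.
All remaining points lie in this disk, and no smaller disk contains both endpoints, so this is the minimum enclosing circle.
The points at distance exactly r from the centre are P_2, P_3 — 2 points.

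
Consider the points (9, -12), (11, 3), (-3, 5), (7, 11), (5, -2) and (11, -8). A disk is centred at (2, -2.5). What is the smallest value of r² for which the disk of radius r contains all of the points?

207.25

The required radius is the distance from (2, -2.5) to the farthest point.
Squared distances: 139.25, 111.25, 81.25, 207.25, 9.25, 111.25.
Maximum is 207.25, attained at (7, 11).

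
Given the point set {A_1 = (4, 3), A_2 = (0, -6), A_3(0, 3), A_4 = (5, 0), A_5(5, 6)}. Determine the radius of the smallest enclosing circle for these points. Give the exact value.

6.5

The minimum enclosing circle of a finite set is fixed by two of the points (as a diameter) or three (as a circumcircle).
The farthest pair is A_2–A_5 with squared distance 169. The circle on this segment as diameter has centre (2.5, 0) and r² = 169/4 = 42.25.
Check A_1: distance² to centre = 11.25 ≤ 42.25, so it lies inside.
All remaining points lie in this disk, and no smaller disk contains both endpoints, so this is the minimum enclosing circle.
r = √(42.25) = 6.5.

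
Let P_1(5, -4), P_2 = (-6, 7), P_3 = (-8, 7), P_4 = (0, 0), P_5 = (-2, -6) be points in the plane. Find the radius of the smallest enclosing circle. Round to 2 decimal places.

The farthest pair is P_1–P_3 with squared distance 290. The circle on this segment as diameter has centre (-1.5, 1.5) and r² = 290/4 = 72.5.
Check P_2: distance² to centre = 50.5 ≤ 72.5, so it lies inside.
All remaining points lie in this disk, and no smaller disk contains both endpoints, so this is the minimum enclosing circle.
r = √(72.5) ≈ 8.51.

8.51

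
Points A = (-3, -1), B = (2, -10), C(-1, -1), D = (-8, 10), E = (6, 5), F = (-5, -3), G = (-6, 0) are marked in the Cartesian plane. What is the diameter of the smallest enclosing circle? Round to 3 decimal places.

By Welzl's lemma the MEC is supported by two points (diametrically opposite) or three points (on a circumcircle).
The farthest pair is B–D with squared distance 500. The circle on this segment as diameter has centre (-3, 0) and r² = 500/4 = 125.
Check A: distance² to centre = 1 ≤ 125, so it lies inside.
All remaining points lie in this disk, and no smaller disk contains both endpoints, so this is the minimum enclosing circle.
Diameter = 2r = 2√125 ≈ 22.361.

22.361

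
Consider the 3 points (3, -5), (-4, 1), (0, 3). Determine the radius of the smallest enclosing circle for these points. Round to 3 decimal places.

4.635

Call the three points A, B, C in the order given.
Side lengths²: AB² = 85, AC² = 73, BC² = 20.
Since AB² = 85 < 73 + 20 = 93, the triangle is acute, so the smallest enclosing circle is the circumcircle.
Circumcentre = (-7/38, -31/19), r² = 31025/1444.
r = √(31025/1444) ≈ 4.635.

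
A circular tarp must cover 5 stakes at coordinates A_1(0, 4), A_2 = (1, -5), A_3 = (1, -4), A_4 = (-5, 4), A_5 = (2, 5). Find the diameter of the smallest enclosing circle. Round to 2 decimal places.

11.14

The minimum enclosing circle is determined by three boundary points: A_2, A_4, A_5.
Their circumcentre is (-41/46, 11/46) with r² = 32825/1058.
The farthest remaining point A_3 is at distance² 22797/1058 ≤ 32825/1058.
Diameter = 2r = 2√(32825/1058) ≈ 11.14.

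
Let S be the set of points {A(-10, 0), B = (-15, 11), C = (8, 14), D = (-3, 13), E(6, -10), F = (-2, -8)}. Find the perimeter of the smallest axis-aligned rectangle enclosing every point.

Width = max x − min x = 8 − (-15) = 23.
Height = max y − min y = 14 − (-10) = 24.
Perimeter = 2(23 + 24) = 94.

94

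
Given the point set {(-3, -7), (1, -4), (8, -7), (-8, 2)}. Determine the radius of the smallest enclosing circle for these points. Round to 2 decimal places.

9.18

The minimum enclosing circle of a finite set is fixed by two of the points (as a diameter) or three (as a circumcircle).
The farthest pair is (8, -7)–(-8, 2) with squared distance 337. The circle on this segment as diameter has centre (0, -2.5) and r² = 337/4 = 84.25.
Check (-3, -7): distance² to centre = 29.25 ≤ 84.25, so it lies inside.
All remaining points lie in this disk, and no smaller disk contains both endpoints, so this is the minimum enclosing circle.
r = √(84.25) ≈ 9.18.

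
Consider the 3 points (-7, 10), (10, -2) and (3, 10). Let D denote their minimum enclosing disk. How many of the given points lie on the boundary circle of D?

2

Call the three points A, B, C in the order given.
Side lengths²: AB² = 433, AC² = 100, BC² = 193.
Since AB² = 433 ≥ 193 + 100 = 293, the angle opposite AB is not acute, so the smallest enclosing circle has AB as diameter.
Centre = midpoint of AB = (1.5, 4), r² = 433/4 = 108.25.
The points at distance exactly r from the centre are (-7, 10), (10, -2) — 2 points.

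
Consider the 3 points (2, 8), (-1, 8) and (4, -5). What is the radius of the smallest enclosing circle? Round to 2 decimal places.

Call the three points A, B, C in the order given.
Side lengths²: AB² = 9, AC² = 173, BC² = 194.
Since BC² = 194 ≥ 173 + 9 = 182, the angle opposite BC is not acute, so the smallest enclosing circle has BC as diameter.
Centre = midpoint of BC = (1.5, 1.5), r² = 194/4 = 48.5.
r = √(48.5) ≈ 6.96.

6.96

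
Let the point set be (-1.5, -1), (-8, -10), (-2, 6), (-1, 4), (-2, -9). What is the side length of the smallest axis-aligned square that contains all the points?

16

The bounding box has width 7 and height 16.
An axis-aligned square enclosing the set must have side ≥ max(width, height).
So the minimum side is max(7, 16) = 16.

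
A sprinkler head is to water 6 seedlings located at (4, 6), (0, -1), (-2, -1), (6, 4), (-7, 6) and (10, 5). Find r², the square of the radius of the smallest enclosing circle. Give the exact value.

72.5

A smallest enclosing disk is always determined by at most three of the input points on its boundary.
The farthest pair is (-7, 6)–(10, 5) with squared distance 290. The circle on this segment as diameter has centre (1.5, 5.5) and r² = 290/4 = 72.5.
Check (4, 6): distance² to centre = 6.5 ≤ 72.5, so it lies inside.
All remaining points lie in this disk, and no smaller disk contains both endpoints, so this is the minimum enclosing circle.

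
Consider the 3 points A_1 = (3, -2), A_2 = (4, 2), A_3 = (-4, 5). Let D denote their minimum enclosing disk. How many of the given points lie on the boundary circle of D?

Side lengths²: A_1A_2² = 17, A_1A_3² = 98, A_2A_3² = 73.
Since A_1A_3² = 98 ≥ 73 + 17 = 90, the angle opposite A_1A_3 is not acute, so the smallest enclosing circle has A_1A_3 as diameter.
Centre = midpoint of A_1A_3 = (-0.5, 1.5), r² = 98/4 = 24.5.
The points at distance exactly r from the centre are A_1, A_3 — 2 points.

2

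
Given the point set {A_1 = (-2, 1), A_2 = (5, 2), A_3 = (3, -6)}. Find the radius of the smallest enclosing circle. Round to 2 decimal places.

4.64

Side lengths²: A_1A_2² = 50, A_1A_3² = 74, A_2A_3² = 68.
Since A_1A_3² = 74 < 68 + 50 = 118, the triangle is acute, so the smallest enclosing circle is the circumcircle.
Circumcentre = (52/27, -40/27), r² = 15725/729.
r = √(15725/729) ≈ 4.64.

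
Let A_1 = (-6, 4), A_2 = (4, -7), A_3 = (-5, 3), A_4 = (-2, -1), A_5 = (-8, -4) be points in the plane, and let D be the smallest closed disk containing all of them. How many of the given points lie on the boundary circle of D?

3

The farthest pair is A_1–A_2 with squared distance 221. The circle on this segment as diameter has centre (-1, -1.5) and r² = 221/4 = 55.25.
Check A_3: distance² to centre = 36.25 ≤ 55.25, so it lies inside.
All remaining points lie in this disk, and no smaller disk contains both endpoints, so this is the minimum enclosing circle.
The points at distance exactly r from the centre are A_1, A_2, A_5 — 3 points.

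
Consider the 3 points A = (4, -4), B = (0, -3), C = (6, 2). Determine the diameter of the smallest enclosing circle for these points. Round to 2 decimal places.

Side lengths²: AB² = 17, AC² = 40, BC² = 61.
Since BC² = 61 ≥ 40 + 17 = 57, the angle opposite BC is not acute, so the smallest enclosing circle has BC as diameter.
Centre = midpoint of BC = (3, -0.5), r² = 61/4 = 15.25.
Diameter = 2r = 2√(15.25) ≈ 7.81.

7.81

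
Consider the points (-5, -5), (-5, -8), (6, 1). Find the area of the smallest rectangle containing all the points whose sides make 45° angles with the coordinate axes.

In coordinates u = x + y, v = x − y the rectangle is axis-aligned; the map (x,y)→(u,v) scales areas by 2.
u-values: -10, -13, 7; range = 7 − (-13) = 20.
v-values: 0, 3, 5; range = 5 − 0 = 5.
Area = (20 × 5) / 2 = 50.

50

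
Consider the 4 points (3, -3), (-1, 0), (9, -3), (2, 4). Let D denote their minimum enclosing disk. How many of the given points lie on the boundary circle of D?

The minimum enclosing circle is determined by three boundary points: (-1, 0), (9, -3), (2, 4).
Their circumcentre is (59/14, -11/14) with r² = 2725/98.
The farthest remaining point (3, -3) is at distance² 625/98 ≤ 2725/98.
The points at distance exactly r from the centre are (-1, 0), (9, -3), (2, 4) — 3 points.

3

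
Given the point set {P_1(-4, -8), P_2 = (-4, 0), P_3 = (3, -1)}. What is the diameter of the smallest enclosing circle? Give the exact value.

10

Side lengths²: P_1P_2² = 64, P_1P_3² = 98, P_2P_3² = 50.
Since P_1P_3² = 98 < 64 + 50 = 114, the triangle is acute, so the smallest enclosing circle is the circumcircle.
Circumcentre = (-1, -4), r² = 25.
Diameter = 2r = 2√25 = 10.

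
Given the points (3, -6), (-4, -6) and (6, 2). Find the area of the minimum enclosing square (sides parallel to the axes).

100

The bounding box has width 10 and height 8.
An axis-aligned square enclosing the set must have side ≥ max(width, height).
So the minimum side is max(10, 8) = 10.
Area = 10² = 100.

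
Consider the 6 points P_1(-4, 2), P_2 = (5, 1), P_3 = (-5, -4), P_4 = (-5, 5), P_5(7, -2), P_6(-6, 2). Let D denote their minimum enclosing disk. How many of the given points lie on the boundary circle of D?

3

The minimum enclosing circle is determined by three boundary points: P_3, P_4, P_5.
Their circumcentre is (5/12, 0.5) with r² = 7141/144.
The farthest remaining point P_6 is at distance² 6253/144 ≤ 7141/144.
The points at distance exactly r from the centre are P_3, P_4, P_5 — 3 points.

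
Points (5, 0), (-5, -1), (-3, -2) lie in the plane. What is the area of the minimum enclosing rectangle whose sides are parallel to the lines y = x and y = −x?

In coordinates u = x + y, v = x − y the rectangle is axis-aligned; the map (x,y)→(u,v) scales areas by 2.
u-values: 5, -6, -5; range = 5 − (-6) = 11.
v-values: 5, -4, -1; range = 5 − (-4) = 9.
Area = (11 × 9) / 2 = 49.5.

49.5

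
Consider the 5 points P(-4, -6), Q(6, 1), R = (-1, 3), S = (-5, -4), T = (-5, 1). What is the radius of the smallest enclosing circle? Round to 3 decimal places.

6.165

The minimum enclosing circle is determined by three boundary points: P, Q, T.
Their circumcentre is (0.5, -25/14) with r² = 3725/98.
The farthest remaining point S is at distance² 3445/98 ≤ 3725/98.
r = √(3725/98) ≈ 6.165.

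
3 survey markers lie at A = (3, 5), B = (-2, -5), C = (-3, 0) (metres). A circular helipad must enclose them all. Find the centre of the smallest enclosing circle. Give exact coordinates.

(0.5, 0)

Side lengths²: AB² = 125, AC² = 61, BC² = 26.
Since AB² = 125 ≥ 61 + 26 = 87, the angle opposite AB is not acute, so the smallest enclosing circle has AB as diameter.
Centre = midpoint of AB = (0.5, 0), r² = 125/4 = 31.25.
Centre = (0.5, 0).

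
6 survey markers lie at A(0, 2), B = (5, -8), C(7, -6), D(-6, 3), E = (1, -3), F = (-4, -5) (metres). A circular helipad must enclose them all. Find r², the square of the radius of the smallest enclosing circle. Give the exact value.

62.5

A smallest enclosing disk is always determined by at most three of the input points on its boundary.
The farthest pair is C–D with squared distance 250. The circle on this segment as diameter has centre (0.5, -1.5) and r² = 250/4 = 62.5.
Check A: distance² to centre = 12.5 ≤ 62.5, so it lies inside.
All remaining points lie in this disk, and no smaller disk contains both endpoints, so this is the minimum enclosing circle.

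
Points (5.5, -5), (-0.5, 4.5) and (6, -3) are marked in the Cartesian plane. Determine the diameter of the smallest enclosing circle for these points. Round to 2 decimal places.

11.24

Call the three points A, B, C in the order given.
Side lengths²: AB² = 126.25, AC² = 4.25, BC² = 98.5.
Since AB² = 126.25 ≥ 98.5 + 4.25 = 102.75, the angle opposite AB is not acute, so the smallest enclosing circle has AB as diameter.
Centre = midpoint of AB = (2.5, -0.25), r² = 126.25/4 = 31.5625.
Diameter = 2r = 2√(31.5625) ≈ 11.24.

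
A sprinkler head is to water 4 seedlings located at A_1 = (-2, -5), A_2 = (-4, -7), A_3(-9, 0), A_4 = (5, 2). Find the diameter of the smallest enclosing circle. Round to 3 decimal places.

A smallest enclosing disk is always determined by at most three of the input points on its boundary.
The minimum enclosing circle is determined by three boundary points: A_2, A_3, A_4.
Their circumcentre is (-11/6, -1/6) with r² = 925/18.
The farthest remaining point A_1 is at distance² 421/18 ≤ 925/18.
Diameter = 2r = 2√(925/18) ≈ 14.337.

14.337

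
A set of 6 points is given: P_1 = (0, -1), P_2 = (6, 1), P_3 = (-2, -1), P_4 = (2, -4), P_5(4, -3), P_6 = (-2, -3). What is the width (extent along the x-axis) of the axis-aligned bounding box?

8

max x = 6, min x = -2, so width = 8.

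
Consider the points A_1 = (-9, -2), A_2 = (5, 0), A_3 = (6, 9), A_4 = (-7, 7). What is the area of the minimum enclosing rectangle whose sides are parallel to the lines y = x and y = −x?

In coordinates u = x + y, v = x − y the rectangle is axis-aligned; the map (x,y)→(u,v) scales areas by 2.
u-values: -11, 5, 15, 0; range = 15 − (-11) = 26.
v-values: -7, 5, -3, -14; range = 5 − (-14) = 19.
Area = (26 × 19) / 2 = 247.

247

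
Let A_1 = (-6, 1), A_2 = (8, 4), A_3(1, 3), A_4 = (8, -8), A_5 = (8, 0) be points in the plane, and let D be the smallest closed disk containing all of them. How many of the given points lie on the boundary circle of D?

The minimum enclosing circle is determined by three boundary points: A_1, A_2, A_4.
Their circumcentre is (55/28, -2) with r² = 56785/784.
The farthest remaining point A_5 is at distance² 31697/784 ≤ 56785/784.
The points at distance exactly r from the centre are A_1, A_2, A_4 — 3 points.

3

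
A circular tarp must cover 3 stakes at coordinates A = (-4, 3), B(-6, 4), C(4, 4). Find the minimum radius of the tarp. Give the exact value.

5

Side lengths²: AB² = 5, AC² = 65, BC² = 100.
Since BC² = 100 ≥ 65 + 5 = 70, the angle opposite BC is not acute, so the smallest enclosing circle has BC as diameter.
Centre = midpoint of BC = (-1, 4), r² = 100/4 = 25.
r = √25 = 5.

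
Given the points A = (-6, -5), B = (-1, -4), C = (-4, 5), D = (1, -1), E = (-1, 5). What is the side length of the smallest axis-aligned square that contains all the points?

The bounding box has width 7 and height 10.
An axis-aligned square enclosing the set must have side ≥ max(width, height).
So the minimum side is max(7, 10) = 10.

10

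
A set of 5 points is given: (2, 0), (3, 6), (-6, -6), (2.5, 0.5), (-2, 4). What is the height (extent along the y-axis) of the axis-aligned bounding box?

12

max y = 6, min y = -6, so height = 12.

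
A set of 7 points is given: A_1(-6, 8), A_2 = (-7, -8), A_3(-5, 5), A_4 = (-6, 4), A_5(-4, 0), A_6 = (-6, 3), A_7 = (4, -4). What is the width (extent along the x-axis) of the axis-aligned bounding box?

max x = 4, min x = -7, so width = 11.

11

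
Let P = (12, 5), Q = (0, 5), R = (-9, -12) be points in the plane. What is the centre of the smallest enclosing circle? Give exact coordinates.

(1.5, -3.5)

Side lengths²: PQ² = 144, PR² = 730, QR² = 370.
Since PR² = 730 ≥ 370 + 144 = 514, the angle opposite PR is not acute, so the smallest enclosing circle has PR as diameter.
Centre = midpoint of PR = (1.5, -3.5), r² = 730/4 = 182.5.
Centre = (1.5, -3.5).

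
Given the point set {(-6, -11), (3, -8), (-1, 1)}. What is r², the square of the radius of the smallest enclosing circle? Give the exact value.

81965/1922

Call the three points A, B, C in the order given.
Side lengths²: AB² = 90, AC² = 169, BC² = 97.
Since AC² = 169 < 97 + 90 = 187, the triangle is acute, so the smallest enclosing circle is the circumcircle.
Circumcentre = (-181/62, -325/62), r² = 81965/1922.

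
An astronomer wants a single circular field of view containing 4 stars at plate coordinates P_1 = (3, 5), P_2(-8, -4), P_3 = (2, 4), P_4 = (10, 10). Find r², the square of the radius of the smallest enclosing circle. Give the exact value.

130

The farthest pair is P_2–P_4 with squared distance 520. The circle on this segment as diameter has centre (1, 3) and r² = 520/4 = 130.
Check P_1: distance² to centre = 8 ≤ 130, so it lies inside.
All remaining points lie in this disk, and no smaller disk contains both endpoints, so this is the minimum enclosing circle.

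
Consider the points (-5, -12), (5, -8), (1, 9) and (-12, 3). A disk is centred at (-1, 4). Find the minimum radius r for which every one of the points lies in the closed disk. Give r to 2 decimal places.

16.49

The required radius is the distance from (-1, 4) to the farthest point.
Squared distances: 272, 180, 29, 122.
Maximum is 272, attained at (-5, -12).
r = √272 ≈ 16.49.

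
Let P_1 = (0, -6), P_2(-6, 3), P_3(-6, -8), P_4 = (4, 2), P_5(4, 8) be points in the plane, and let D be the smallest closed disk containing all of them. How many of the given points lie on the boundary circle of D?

2

The minimum enclosing circle of a finite set is fixed by two of the points (as a diameter) or three (as a circumcircle).
The farthest pair is P_3–P_5 with squared distance 356. The circle on this segment as diameter has centre (-1, 0) and r² = 356/4 = 89.
Check P_1: distance² to centre = 37 ≤ 89, so it lies inside.
All remaining points lie in this disk, and no smaller disk contains both endpoints, so this is the minimum enclosing circle.
The points at distance exactly r from the centre are P_3, P_5 — 2 points.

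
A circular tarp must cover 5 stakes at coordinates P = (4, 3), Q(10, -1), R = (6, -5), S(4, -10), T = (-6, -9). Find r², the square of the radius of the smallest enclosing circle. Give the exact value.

The minimum enclosing circle of a finite set is fixed by two of the points (as a diameter) or three (as a circumcircle).
The farthest pair is Q–T with squared distance 320. The circle on this segment as diameter has centre (2, -5) and r² = 320/4 = 80.
Check P: distance² to centre = 68 ≤ 80, so it lies inside.
All remaining points lie in this disk, and no smaller disk contains both endpoints, so this is the minimum enclosing circle.

80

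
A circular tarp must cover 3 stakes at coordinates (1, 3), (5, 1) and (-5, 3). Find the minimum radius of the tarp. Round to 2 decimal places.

5.10

Call the three points A, B, C in the order given.
Side lengths²: AB² = 20, AC² = 36, BC² = 104.
Since BC² = 104 ≥ 36 + 20 = 56, the angle opposite BC is not acute, so the smallest enclosing circle has BC as diameter.
Centre = midpoint of BC = (0, 2), r² = 104/4 = 26.
r = √26 ≈ 5.10.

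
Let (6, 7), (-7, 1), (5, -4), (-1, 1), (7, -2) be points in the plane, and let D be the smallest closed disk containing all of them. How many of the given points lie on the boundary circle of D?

The minimum enclosing circle of a finite set is fixed by two of the points (as a diameter) or three (as a circumcircle).
The minimum enclosing circle is determined by three boundary points: (6, 7), (-7, 1), (7, -2).
Their circumcentre is (0.5, 11/6) with r² = 1025/18.
The farthest remaining point (5, -4) is at distance² 977/18 ≤ 1025/18.
The points at distance exactly r from the centre are (6, 7), (-7, 1), (7, -2) — 3 points.

3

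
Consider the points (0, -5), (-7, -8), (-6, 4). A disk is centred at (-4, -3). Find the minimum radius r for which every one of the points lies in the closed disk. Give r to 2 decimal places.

The required radius is the distance from (-4, -3) to the farthest point.
Squared distances: 20, 34, 53.
Maximum is 53, attained at (-6, 4).
r = √53 ≈ 7.28.

7.28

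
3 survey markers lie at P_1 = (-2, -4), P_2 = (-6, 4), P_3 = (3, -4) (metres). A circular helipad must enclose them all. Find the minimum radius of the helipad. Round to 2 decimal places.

Side lengths²: P_1P_2² = 80, P_1P_3² = 25, P_2P_3² = 145.
Since P_2P_3² = 145 ≥ 80 + 25 = 105, the angle opposite P_2P_3 is not acute, so the smallest enclosing circle has P_2P_3 as diameter.
Centre = midpoint of P_2P_3 = (-1.5, 0), r² = 145/4 = 36.25.
r = √(36.25) ≈ 6.02.

6.02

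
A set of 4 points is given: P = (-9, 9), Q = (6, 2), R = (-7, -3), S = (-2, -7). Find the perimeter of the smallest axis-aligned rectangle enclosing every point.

Width = max x − min x = 6 − (-9) = 15.
Height = max y − min y = 9 − (-7) = 16.
Perimeter = 2(15 + 16) = 62.

62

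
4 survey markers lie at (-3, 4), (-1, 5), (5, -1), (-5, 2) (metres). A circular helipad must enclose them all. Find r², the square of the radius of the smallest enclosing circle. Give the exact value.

27.25

The farthest pair is (5, -1)–(-5, 2) with squared distance 109. The circle on this segment as diameter has centre (0, 0.5) and r² = 109/4 = 27.25.
Check (-3, 4): distance² to centre = 21.25 ≤ 27.25, so it lies inside.
All remaining points lie in this disk, and no smaller disk contains both endpoints, so this is the minimum enclosing circle.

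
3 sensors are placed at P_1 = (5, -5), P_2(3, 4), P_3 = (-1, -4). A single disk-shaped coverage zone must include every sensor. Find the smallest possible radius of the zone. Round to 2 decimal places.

Side lengths²: P_1P_2² = 85, P_1P_3² = 37, P_2P_3² = 80.
Since P_1P_2² = 85 < 80 + 37 = 117, the triangle is acute, so the smallest enclosing circle is the circumcircle.
Circumcentre = (34/13, -21/26), r² = 15725/676.
r = √(15725/676) ≈ 4.82.

4.82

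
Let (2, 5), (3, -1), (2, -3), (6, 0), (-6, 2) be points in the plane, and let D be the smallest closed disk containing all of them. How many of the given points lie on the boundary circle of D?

By Welzl's lemma the MEC is supported by two points (diametrically opposite) or three points (on a circumcircle).
The farthest pair is (6, 0)–(-6, 2) with squared distance 148. The circle on this segment as diameter has centre (0, 1) and r² = 148/4 = 37.
Check (2, 5): distance² to centre = 20 ≤ 37, so it lies inside.
All remaining points lie in this disk, and no smaller disk contains both endpoints, so this is the minimum enclosing circle.
The points at distance exactly r from the centre are (6, 0), (-6, 2) — 2 points.

2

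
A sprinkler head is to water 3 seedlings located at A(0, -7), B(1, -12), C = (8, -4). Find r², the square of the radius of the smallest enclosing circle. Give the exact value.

28.25

Side lengths²: AB² = 26, AC² = 73, BC² = 113.
Since BC² = 113 ≥ 73 + 26 = 99, the angle opposite BC is not acute, so the smallest enclosing circle has BC as diameter.
Centre = midpoint of BC = (4.5, -8), r² = 113/4 = 28.25.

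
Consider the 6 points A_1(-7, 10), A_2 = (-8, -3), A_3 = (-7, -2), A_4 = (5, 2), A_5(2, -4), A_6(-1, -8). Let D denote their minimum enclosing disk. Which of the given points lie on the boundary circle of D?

By Welzl's lemma the MEC is supported by two points (diametrically opposite) or three points (on a circumcircle).
The farthest pair is A_1–A_6 with squared distance 360. The circle on this segment as diameter has centre (-4, 1) and r² = 360/4 = 90.
Check A_2: distance² to centre = 32 ≤ 90, so it lies inside.
All remaining points lie in this disk, and no smaller disk contains both endpoints, so this is the minimum enclosing circle.
The points at distance exactly r from the centre are A_1, A_6 — 2 points.

A_1, A_6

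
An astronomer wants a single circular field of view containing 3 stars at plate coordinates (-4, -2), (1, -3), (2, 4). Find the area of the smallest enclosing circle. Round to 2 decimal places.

Call the three points A, B, C in the order given.
Side lengths²: AB² = 26, AC² = 72, BC² = 50.
Since AC² = 72 < 50 + 26 = 76, the triangle is acute, so the smallest enclosing circle is the circumcircle.
Circumcentre = (-5/6, 5/6), r² = 325/18.
Area = π·r² = π·325/18 ≈ 56.72.

56.72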